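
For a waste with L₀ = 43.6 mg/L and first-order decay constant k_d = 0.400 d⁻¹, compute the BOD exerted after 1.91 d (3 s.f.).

y ≈ 23.3 mg/L

y_t = L₀(1 − e^(−k_d t)) = 43.6 × (1 − e^(−0.400×1.91))
= 43.6 × (1 − 0.4658) = 43.6 × 0.5342 = 23.29 mg/L.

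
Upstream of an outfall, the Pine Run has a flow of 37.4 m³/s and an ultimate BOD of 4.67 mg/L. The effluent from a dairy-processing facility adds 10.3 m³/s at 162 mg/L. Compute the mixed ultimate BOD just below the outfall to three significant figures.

Flow-weighted mixing: C = (Q_r C_r + Q_w C_w)/(Q_r + Q_w)
= (37.4×4.67 + 10.3×162)/(37.4 + 10.3) = 1843/47.70 = 38.64 mg/L.

38.6 mg/L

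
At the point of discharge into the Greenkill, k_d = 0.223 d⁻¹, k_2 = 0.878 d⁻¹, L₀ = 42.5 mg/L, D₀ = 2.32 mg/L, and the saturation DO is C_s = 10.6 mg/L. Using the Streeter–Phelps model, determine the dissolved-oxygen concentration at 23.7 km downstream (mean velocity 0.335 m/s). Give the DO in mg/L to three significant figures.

Travel time t = x/v = 23.7 km / (0.335 m/s) = 23700 m / 0.335 m/s = 70750 s = 0.8188 d.
k_d L₀/(k_2−k_d) = 0.223×42.5/(0.878−0.223) = 9.478/0.6550 = 14.47 mg/L.
e^(−k_d t) = e^(−0.223×0.8188) = 0.8331; e^(−k_2 t) = e^(−0.878×0.8188) = 0.4873.
D = 14.47 × (0.8331 − 0.4873) + 2.32 × 0.4873 = 5.004 + 1.130 = 6.134 mg/L.
DO = C_s − D = 10.6 − 6.134 = 4.466 mg/L.

DO ≈ 4.47 mg/L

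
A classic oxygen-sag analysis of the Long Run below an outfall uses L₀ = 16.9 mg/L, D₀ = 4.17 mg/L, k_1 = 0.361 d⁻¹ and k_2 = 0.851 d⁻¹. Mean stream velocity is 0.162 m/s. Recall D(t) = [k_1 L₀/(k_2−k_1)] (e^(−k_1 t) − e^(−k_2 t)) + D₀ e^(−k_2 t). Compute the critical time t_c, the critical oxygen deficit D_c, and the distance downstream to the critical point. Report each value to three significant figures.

t_c ≈ 0.918 d; D_c ≈ 5.15 mg/L; x_c ≈ 12.8 km

With k_2/k_1 = 2.357 and 1 − D₀(k_2−k_1)/(k_1 L₀) = 0.6651,
t_c = ln(2.357 × 0.6651) / (0.851 − 0.361) = ln(1.568) / 0.4900 = 0.4497/0.4900 = 0.9177 d.
D_c = (k_1/k_2) L₀ e^(−k_1 t_c) = (0.361/0.851) × 16.9 × e^(−0.361×0.9177) = 0.4242 × 16.9 × 0.7180 = 5.147 mg/L.
x_c = v t_c = 0.162 m/s × 0.9177 d × 86400 s/d = 12850 m ≈ 12.8 km.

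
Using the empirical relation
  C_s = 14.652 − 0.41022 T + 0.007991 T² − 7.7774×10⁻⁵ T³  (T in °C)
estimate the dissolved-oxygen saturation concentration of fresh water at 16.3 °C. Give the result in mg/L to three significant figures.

C_s ≈ 9.75 mg/L

C_s = 14.652 − 0.41022×16.3 + 0.007991×16.3² − 7.7774×10⁻⁵×16.3³ = 9.752 mg/L.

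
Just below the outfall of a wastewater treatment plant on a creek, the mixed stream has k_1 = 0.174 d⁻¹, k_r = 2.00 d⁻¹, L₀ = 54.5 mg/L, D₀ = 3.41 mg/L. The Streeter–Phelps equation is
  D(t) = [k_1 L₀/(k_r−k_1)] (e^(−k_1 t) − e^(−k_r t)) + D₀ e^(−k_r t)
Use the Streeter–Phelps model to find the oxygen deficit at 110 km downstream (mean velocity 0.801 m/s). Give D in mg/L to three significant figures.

D ≈ 3.86 mg/L

Travel time t = x/v = 110 km / (0.801 m/s) = 110000 m / 0.801 m/s = 137300 s = 1.589 d.
k_1 L₀/(k_r−k_1) = 0.174×54.5/(2.00−0.174) = 9.483/1.826 = 5.193 mg/L.
e^(−k_1 t) = e^(−0.174×1.589) = 0.7584; e^(−k_r t) = e^(−2.00×1.589) = 0.04163.
D = 5.193 × (0.7584 − 0.04163) + 3.41 × 0.04163 = 3.722 + 0.1420 = 3.864 mg/L.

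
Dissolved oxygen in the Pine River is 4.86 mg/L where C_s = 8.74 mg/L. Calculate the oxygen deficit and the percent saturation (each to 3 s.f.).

D ≈ 3.88 mg/L; 55.6 % saturation

D = C_s − C = 8.74 − 4.86 = 3.88 mg/L.
% saturation = 4.86/8.74 × 100 = 55.6 %.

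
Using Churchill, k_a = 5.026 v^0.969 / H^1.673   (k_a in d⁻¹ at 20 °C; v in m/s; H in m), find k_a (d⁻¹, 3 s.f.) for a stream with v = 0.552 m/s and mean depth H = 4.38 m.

k_a ≈ 0.239 d⁻¹

k_a = 5.026 × 0.552^0.969 / 4.38^1.673 = 5.026 × 0.5623 / 11.84 = 0.2388 d⁻¹.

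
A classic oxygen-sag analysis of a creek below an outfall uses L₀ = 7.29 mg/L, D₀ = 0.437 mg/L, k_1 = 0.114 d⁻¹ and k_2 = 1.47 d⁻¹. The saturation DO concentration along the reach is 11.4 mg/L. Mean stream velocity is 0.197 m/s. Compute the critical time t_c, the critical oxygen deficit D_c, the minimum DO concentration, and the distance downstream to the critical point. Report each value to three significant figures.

t_c ≈ 0.965 d; D_c ≈ 0.506 mg/L; min DO ≈ 10.9 mg/L; x_c ≈ 16.4 km

t_c = [1/(k_2−k_1)] ln[(k_2/k_1)(1 − D₀(k_2−k_1)/(k_1 L₀))]
= [1/(1.47−0.114)] ln[(1.47/0.114)(1 − 0.437×1.356/(0.114×7.29))]
= (1/1.356) ln[12.89 × 0.2870] = 0.7375 × ln(3.700) = 0.7375 × 1.308 = 0.9649 d.
L(t_c) = L₀ e^(−k_1 t_c) = 7.29 × 0.8958 = 6.531 mg/L, and at the critical point k_2 D_c = k_1 L, so D_c = (0.114/1.47) × 6.531 = 0.5065 mg/L.
Minimum DO = C_s − D_c = 11.4 − 0.5065 = 10.89 mg/L.
x_c = v t_c = 0.197 m/s × 0.9649 d × 86400 s/d = 16420 m ≈ 16.4 km.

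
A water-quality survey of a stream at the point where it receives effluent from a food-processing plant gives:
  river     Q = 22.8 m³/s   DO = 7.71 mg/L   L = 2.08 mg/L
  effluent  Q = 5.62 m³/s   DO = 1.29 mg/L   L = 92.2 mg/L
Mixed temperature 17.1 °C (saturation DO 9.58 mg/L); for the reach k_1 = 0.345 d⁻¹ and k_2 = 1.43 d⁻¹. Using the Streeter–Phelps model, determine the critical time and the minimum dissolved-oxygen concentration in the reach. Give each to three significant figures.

Mixed DO = (22.8×7.71 + 5.62×1.29)/(22.8+5.62) = 183.0/28.42 = 6.440 mg/L.
Mixed L₀ = (22.8×2.08 + 5.62×92.2)/(28.42) = 565.6/28.42 = 19.90 mg/L.
Initial deficit D₀ = C_s − DO₀ = 9.58 − 6.440 = 3.140 mg/L.
t_c = (1/1.085) ln[(1.43/0.345)(1 − 3.140×1.085/(0.345×19.90))] = 0.9217 × ln(2.088) = 0.6787 d.
D_c = (0.345/1.43) × 19.90 × e^(−0.345×0.6787) = 0.2413 × 19.90 × 0.7912 = 3.799 mg/L.
Minimum DO = 9.58 − 3.799 = 5.781 mg/L.

t_c ≈ 0.679 d; minimum DO ≈ 5.78 mg/L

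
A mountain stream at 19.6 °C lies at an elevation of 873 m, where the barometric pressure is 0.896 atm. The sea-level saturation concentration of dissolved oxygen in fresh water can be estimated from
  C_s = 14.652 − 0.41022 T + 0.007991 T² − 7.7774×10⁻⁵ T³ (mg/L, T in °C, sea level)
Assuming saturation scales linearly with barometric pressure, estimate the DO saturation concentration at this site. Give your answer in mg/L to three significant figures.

C_s ≈ 8.15 mg/L

At sea level: C_s = 14.652 − 0.41022×19.6 + 0.007991×19.6² − 7.7774×10⁻⁵×19.6³ = 9.096 mg/L.
Pressure correction: C_s' = 9.096 × 0.896 = 8.150 mg/L.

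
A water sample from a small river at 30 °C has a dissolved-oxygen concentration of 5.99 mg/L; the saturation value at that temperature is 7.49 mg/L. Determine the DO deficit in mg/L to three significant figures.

D = C_s − C = 7.49 − 5.99 = 1.50 mg/L.

D ≈ 1.50 mg/L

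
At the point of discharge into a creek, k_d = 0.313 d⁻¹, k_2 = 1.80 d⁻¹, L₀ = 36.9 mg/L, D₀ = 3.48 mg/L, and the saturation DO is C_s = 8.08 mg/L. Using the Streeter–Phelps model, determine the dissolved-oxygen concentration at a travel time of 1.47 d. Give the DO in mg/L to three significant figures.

k_d L₀/(k_2−k_d) = 0.313×36.9/(1.80−0.313) = 11.55/1.487 = 7.767 mg/L.
e^(−k_d t) = e^(−0.313×1.470) = 0.6312; e^(−k_2 t) = e^(−1.80×1.470) = 0.07093.
D = 7.767 × (0.6312 − 0.07093) + 3.48 × 0.07093 = 4.352 + 0.2469 = 4.599 mg/L.
DO = C_s − D = 8.08 − 4.599 = 3.481 mg/L.

DO ≈ 3.48 mg/L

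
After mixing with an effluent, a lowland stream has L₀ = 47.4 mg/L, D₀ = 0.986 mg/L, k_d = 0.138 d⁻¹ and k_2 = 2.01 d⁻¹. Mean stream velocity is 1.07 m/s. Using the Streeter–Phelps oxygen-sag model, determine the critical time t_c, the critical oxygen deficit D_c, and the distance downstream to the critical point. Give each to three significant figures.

With k_2/k_d = 14.57 and 1 − D₀(k_2−k_d)/(k_d L₀) = 0.7178,
t_c = ln(14.57 × 0.7178) / (2.01 − 0.138) = ln(10.46) / 1.872 = 2.347/1.872 = 1.254 d.
D_c = (k_d/k_2) L₀ e^(−k_d t_c) = (0.138/2.01) × 47.4 × e^(−0.138×1.254) = 0.06866 × 47.4 × 0.8411 = 2.737 mg/L.
x_c = v t_c = 1.07 m/s × 1.254 d × 86400 s/d = 115900 m ≈ 116 km.

t_c ≈ 1.25 d; D_c ≈ 2.74 mg/L; x_c ≈ 116 km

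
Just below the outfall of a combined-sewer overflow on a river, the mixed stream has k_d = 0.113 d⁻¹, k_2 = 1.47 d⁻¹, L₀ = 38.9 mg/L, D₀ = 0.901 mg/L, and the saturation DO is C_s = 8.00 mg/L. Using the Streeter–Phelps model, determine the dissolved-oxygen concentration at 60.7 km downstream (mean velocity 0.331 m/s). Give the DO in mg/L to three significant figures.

DO ≈ 5.55 mg/L

Travel time t = x/v = 60.7 km / (0.331 m/s) = 60700 m / 0.331 m/s = 183400 s = 2.122 d.
k_d L₀/(k_2−k_d) = 0.113×38.9/(1.47−0.113) = 4.396/1.357 = 3.239 mg/L.
e^(−k_d t) = e^(−0.113×2.122) = 0.7868; e^(−k_2 t) = e^(−1.47×2.122) = 0.04415.
D = 3.239 × (0.7868 − 0.04415) + 0.901 × 0.04415 = 2.405 + 0.03978 = 2.445 mg/L.
DO = C_s − D = 8.00 − 2.445 = 5.555 mg/L.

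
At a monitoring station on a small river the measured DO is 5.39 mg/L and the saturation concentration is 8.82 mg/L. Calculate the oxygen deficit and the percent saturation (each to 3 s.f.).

D ≈ 3.43 mg/L; 61.1 % saturation

D = C_s − C = 8.82 − 5.39 = 3.43 mg/L.
% saturation = 5.39/8.82 × 100 = 61.1 %.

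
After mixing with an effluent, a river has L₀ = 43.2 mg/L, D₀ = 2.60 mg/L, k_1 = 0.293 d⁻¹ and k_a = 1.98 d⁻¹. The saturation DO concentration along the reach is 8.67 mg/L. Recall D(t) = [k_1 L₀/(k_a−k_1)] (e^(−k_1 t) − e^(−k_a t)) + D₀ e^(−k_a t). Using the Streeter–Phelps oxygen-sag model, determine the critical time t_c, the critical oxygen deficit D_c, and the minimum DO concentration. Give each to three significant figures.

With k_a/k_1 = 6.758 and 1 − D₀(k_a−k_1)/(k_1 L₀) = 0.6535,
t_c = ln(6.758 × 0.6535) / (1.98 − 0.293) = ln(4.416) / 1.687 = 1.485/1.687 = 0.8804 d.
D_c = (k_1/k_a) L₀ e^(−k_1 t_c) = (0.293/1.98) × 43.2 × e^(−0.293×0.8804) = 0.1480 × 43.2 × 0.7726 = 4.939 mg/L.
Minimum DO = C_s − D_c = 8.67 − 4.939 = 3.731 mg/L.

t_c ≈ 0.880 d; D_c ≈ 4.94 mg/L; min DO ≈ 3.73 mg/L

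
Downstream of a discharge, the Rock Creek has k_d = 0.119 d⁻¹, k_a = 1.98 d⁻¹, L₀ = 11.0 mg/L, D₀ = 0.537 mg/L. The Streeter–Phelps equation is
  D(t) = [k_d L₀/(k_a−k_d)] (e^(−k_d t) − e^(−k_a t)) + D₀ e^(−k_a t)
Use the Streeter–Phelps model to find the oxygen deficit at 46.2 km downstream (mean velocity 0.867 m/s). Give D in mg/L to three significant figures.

Travel time t = x/v = 46.2 km / (0.867 m/s) = 46200 m / 0.867 m/s = 53290 s = 0.6167 d.
k_d L₀/(k_a−k_d) = 0.119×11.0/(1.98−0.119) = 1.309/1.861 = 0.7034 mg/L.
e^(−k_d t) = e^(−0.119×0.6167) = 0.9292; e^(−k_a t) = e^(−1.98×0.6167) = 0.2949.
D = 0.7034 × (0.9292 − 0.2949) + 0.537 × 0.2949 = 0.4462 + 0.1584 = 0.6045 mg/L.

D ≈ 0.605 mg/L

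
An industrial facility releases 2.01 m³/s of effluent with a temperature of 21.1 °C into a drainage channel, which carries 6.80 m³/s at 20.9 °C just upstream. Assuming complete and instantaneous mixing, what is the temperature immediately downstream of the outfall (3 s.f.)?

20.9 °C

Flow-weighted mixing: C = (Q_r C_r + Q_w C_w)/(Q_r + Q_w)
= (6.80×20.9 + 2.01×21.1)/(6.80 + 2.01) = 184.5/8.810 = 20.95 °C.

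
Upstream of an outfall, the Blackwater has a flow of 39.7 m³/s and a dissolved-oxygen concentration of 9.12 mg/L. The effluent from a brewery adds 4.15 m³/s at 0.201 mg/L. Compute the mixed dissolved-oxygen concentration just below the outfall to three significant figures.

8.28 mg/L

Flow-weighted mixing: C = (Q_r C_r + Q_w C_w)/(Q_r + Q_w)
= (39.7×9.12 + 4.15×0.201)/(39.7 + 4.15) = 362.9/43.85 = 8.276 mg/L.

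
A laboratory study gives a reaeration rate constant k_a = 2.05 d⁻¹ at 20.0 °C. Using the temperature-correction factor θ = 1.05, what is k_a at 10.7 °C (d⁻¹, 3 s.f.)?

k_a ≈ 1.30 d⁻¹

k_a(T₂) = k_a(T₁) · θ^(T₂−T₁) = 2.05 × 1.05^(10.7−20.0)
= 2.05 × 1.05^-9.30 = 2.05 × 0.6352 = 1.302 d⁻¹.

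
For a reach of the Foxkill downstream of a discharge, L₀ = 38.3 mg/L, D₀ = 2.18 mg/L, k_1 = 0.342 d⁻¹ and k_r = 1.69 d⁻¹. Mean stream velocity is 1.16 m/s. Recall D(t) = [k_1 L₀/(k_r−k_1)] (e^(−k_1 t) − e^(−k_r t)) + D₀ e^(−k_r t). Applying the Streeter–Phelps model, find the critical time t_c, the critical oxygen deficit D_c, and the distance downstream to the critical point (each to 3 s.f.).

With k_r/k_1 = 4.942 and 1 − D₀(k_r−k_1)/(k_1 L₀) = 0.7757,
t_c = ln(4.942 × 0.7757) / (1.69 − 0.342) = ln(3.833) / 1.348 = 1.344/1.348 = 0.9968 d.
D_c = (k_1/k_r) L₀ e^(−k_1 t_c) = (0.342/1.69) × 38.3 × e^(−0.342×0.9968) = 0.2024 × 38.3 × 0.7111 = 5.512 mg/L.
x_c = v t_c = 1.16 m/s × 0.9968 d × 86400 s/d = 99900 m ≈ 99.9 km.

t_c ≈ 0.997 d; D_c ≈ 5.51 mg/L; x_c ≈ 99.9 km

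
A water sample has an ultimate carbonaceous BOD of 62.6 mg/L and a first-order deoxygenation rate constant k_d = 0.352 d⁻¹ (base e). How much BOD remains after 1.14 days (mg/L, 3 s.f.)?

L ≈ 41.9 mg/L

L_t = L₀ e^(−k_d t) = 62.6 × e^(−0.352×1.14) = 62.6 × 0.6695 = 41.91 mg/L.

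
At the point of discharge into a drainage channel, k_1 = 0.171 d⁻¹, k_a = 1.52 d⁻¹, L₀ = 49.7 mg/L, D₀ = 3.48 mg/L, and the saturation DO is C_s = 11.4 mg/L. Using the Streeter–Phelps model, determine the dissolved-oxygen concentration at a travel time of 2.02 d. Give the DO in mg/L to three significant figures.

k_1 L₀/(k_a−k_1) = 0.171×49.7/(1.52−0.171) = 8.499/1.349 = 6.300 mg/L.
e^(−k_1 t) = e^(−0.171×2.020) = 0.7079; e^(−k_a t) = e^(−1.52×2.020) = 0.04640.
D = 6.300 × (0.7079 − 0.04640) + 3.48 × 0.04640 = 4.168 + 0.1615 = 4.329 mg/L.
DO = C_s − D = 11.4 − 4.329 = 7.071 mg/L.

DO ≈ 7.07 mg/L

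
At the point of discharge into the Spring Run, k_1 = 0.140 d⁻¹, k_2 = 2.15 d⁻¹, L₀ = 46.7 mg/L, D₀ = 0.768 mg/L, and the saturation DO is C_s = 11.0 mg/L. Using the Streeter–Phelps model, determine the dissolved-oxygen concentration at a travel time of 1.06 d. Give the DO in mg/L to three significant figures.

k_1 L₀/(k_2−k_1) = 0.140×46.7/(2.15−0.140) = 6.538/2.010 = 3.253 mg/L.
e^(−k_1 t) = e^(−0.140×1.060) = 0.8621; e^(−k_2 t) = e^(−2.15×1.060) = 0.1024.
D = 3.253 × (0.8621 − 0.1024) + 0.768 × 0.1024 = 2.471 + 0.07863 = 2.550 mg/L.
DO = C_s − D = 11.0 − 2.550 = 8.450 mg/L.

DO ≈ 8.45 mg/L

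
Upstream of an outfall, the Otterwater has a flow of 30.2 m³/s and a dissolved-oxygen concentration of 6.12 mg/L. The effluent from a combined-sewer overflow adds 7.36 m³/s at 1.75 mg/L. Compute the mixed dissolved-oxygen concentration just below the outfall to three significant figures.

Flow-weighted mixing: C = (Q_r C_r + Q_w C_w)/(Q_r + Q_w)
= (30.2×6.12 + 7.36×1.75)/(30.2 + 7.36) = 197.7/37.56 = 5.264 mg/L.

5.26 mg/L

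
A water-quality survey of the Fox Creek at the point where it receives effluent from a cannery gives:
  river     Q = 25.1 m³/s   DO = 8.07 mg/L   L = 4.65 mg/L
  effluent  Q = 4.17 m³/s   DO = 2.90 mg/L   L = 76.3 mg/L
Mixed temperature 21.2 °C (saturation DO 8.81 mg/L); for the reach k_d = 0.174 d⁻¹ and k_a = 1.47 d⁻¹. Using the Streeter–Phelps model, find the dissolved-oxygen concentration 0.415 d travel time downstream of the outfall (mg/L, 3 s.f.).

DO ≈ 7.24 mg/L

Mixed DO = (25.1×8.07 + 4.17×2.90)/(25.1+4.17) = 214.7/29.27 = 7.333 mg/L.
Mixed L₀ = (25.1×4.65 + 4.17×76.3)/(29.27) = 434.9/29.27 = 14.86 mg/L.
Initial deficit D₀ = C_s − DO₀ = 8.81 − 7.333 = 1.477 mg/L.
D(0.415) = [0.174×14.86/(1.47−0.174)](e^(−0.174×0.415) − e^(−1.47×0.415)) + 1.477 e^(−1.47×0.415)
= 1.995 × (0.9303 − 0.5433) + 1.477 × 0.5433 = 1.574 mg/L.
DO = 8.81 − 1.574 = 7.236 mg/L.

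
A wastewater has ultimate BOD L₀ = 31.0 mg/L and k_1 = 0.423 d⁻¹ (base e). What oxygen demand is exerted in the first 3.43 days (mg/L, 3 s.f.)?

y_t = L₀(1 − e^(−k_1 t)) = 31.0 × (1 − e^(−0.423×3.43))
= 31.0 × (1 − 0.2344) = 31.0 × 0.7656 = 23.73 mg/L.

y ≈ 23.7 mg/L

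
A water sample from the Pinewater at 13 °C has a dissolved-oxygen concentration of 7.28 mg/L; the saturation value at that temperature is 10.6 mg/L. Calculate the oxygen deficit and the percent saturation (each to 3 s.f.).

D = C_s − C = 10.6 − 7.28 = 3.32 mg/L.
% saturation = 7.28/10.6 × 100 = 68.7 %.

D ≈ 3.32 mg/L; 68.7 % saturation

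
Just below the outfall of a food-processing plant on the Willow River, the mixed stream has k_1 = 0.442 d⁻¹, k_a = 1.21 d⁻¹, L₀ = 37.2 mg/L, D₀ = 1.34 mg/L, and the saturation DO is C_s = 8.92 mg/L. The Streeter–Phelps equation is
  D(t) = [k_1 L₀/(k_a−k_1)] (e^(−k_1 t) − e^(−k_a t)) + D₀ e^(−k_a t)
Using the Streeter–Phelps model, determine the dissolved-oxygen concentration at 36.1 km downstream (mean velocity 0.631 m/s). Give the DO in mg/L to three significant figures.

Travel time t = x/v = 36.1 km / (0.631 m/s) = 36100 m / 0.631 m/s = 57210 s = 0.6622 d.
k_1 L₀/(k_a−k_1) = 0.442×37.2/(1.21−0.442) = 16.44/0.7680 = 21.41 mg/L.
e^(−k_1 t) = e^(−0.442×0.6622) = 0.7463; e^(−k_a t) = e^(−1.21×0.6622) = 0.4488.
D = 21.41 × (0.7463 − 0.4488) + 1.34 × 0.4488 = 6.369 + 0.6014 = 6.970 mg/L.
DO = C_s − D = 8.92 − 6.970 = 1.950 mg/L.

DO ≈ 1.95 mg/L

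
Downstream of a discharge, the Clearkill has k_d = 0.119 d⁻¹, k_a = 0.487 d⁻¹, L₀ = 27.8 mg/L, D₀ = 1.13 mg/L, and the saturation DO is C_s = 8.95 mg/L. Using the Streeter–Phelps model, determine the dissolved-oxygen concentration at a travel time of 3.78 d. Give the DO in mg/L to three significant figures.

DO ≈ 4.46 mg/L

k_d L₀/(k_a−k_d) = 0.119×27.8/(0.487−0.119) = 3.308/0.3680 = 8.990 mg/L.
e^(−k_d t) = e^(−0.119×3.780) = 0.6377; e^(−k_a t) = e^(−0.487×3.780) = 0.1587.
D = 8.990 × (0.6377 − 0.1587) + 1.13 × 0.1587 = 4.307 + 0.1793 = 4.486 mg/L.
DO = C_s − D = 8.95 − 4.486 = 4.464 mg/L.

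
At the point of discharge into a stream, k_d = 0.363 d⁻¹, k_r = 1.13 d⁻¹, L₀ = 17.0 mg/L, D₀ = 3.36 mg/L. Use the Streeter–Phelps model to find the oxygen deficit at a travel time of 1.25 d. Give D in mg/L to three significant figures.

k_d L₀/(k_r−k_d) = 0.363×17.0/(1.13−0.363) = 6.171/0.7670 = 8.046 mg/L.
e^(−k_d t) = e^(−0.363×1.250) = 0.6352; e^(−k_r t) = e^(−1.13×1.250) = 0.2435.
D = 8.046 × (0.6352 − 0.2435) + 3.36 × 0.2435 = 3.152 + 0.8183 = 3.970 mg/L.

D ≈ 3.97 mg/L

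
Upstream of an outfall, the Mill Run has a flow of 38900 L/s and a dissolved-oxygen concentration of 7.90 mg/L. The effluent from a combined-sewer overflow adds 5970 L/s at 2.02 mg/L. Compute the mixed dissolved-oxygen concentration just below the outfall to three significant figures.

Flow-weighted mixing: C = (Q_r C_r + Q_w C_w)/(Q_r + Q_w)
= (38900×7.90 + 5970×2.02)/(38900 + 5970) = 319400/44870 = 7.118 mg/L.

7.12 mg/L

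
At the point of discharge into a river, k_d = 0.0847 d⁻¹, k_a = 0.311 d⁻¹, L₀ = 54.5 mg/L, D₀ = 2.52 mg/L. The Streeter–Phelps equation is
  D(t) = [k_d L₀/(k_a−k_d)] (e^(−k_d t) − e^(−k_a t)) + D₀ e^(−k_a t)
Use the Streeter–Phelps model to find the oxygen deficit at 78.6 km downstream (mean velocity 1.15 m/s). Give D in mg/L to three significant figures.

Travel time t = x/v = 78.6 km / (1.15 m/s) = 78600 m / 1.15 m/s = 68350 s = 0.7911 d.
k_d L₀/(k_a−k_d) = 0.0847×54.5/(0.311−0.0847) = 4.616/0.2263 = 20.40 mg/L.
e^(−k_d t) = e^(−0.0847×0.7911) = 0.9352; e^(−k_a t) = e^(−0.311×0.7911) = 0.7819.
D = 20.40 × (0.9352 − 0.7819) + 2.52 × 0.7819 = 3.127 + 1.970 = 5.097 mg/L.

D ≈ 5.10 mg/L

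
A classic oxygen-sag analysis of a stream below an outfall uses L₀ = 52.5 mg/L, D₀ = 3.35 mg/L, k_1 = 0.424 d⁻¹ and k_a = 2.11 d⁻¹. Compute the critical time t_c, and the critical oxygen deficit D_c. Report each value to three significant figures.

With k_a/k_1 = 4.976 and 1 − D₀(k_a−k_1)/(k_1 L₀) = 0.7463,
t_c = ln(4.976 × 0.7463) / (2.11 − 0.424) = ln(3.714) / 1.686 = 1.312/1.686 = 0.7782 d.
L(t_c) = L₀ e^(−k_1 t_c) = 52.5 × 0.7190 = 37.75 mg/L, and at the critical point k_a D_c = k_1 L, so D_c = (0.424/2.11) × 37.75 = 7.585 mg/L.

t_c ≈ 0.778 d; D_c ≈ 7.58 mg/L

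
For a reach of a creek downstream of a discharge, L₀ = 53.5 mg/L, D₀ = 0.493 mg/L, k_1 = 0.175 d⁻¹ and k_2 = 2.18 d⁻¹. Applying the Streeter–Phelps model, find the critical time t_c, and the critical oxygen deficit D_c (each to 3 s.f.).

At the critical point dD/dt = 0, so k_1 L₀ e^(−k_1 t) = k_2 D. Substituting D(t) from the Streeter–Phelps equation and solving for t gives
t_c = ln[(k_2/k_1)(1 − D₀(k_2−k_1)/(k_1 L₀))] / (k_2−k_1).
Here k_2−k_1 = 2.005 d⁻¹ and 1 − D₀(k_2−k_1)/(k_1 L₀) = 1 − 0.493×2.005/(0.175×53.5) = 0.8944, so
t_c = ln(12.46 × 0.8944) / 2.005 = 2.411 / 2.005 = 1.202 d.
D_c = (k_1/k_2) L₀ e^(−k_1 t_c) = (0.175/2.18) × 53.5 × e^(−0.175×1.202) = 0.08028 × 53.5 × 0.8103 = 3.480 mg/L.

t_c ≈ 1.20 d; D_c ≈ 3.48 mg/L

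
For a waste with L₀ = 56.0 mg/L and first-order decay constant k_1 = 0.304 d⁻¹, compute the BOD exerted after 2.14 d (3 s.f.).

y ≈ 26.8 mg/L

y_t = L₀(1 − e^(−k_1 t)) = 56.0 × (1 − e^(−0.304×2.14))
= 56.0 × (1 − 0.5218) = 56.0 × 0.4782 = 26.78 mg/L.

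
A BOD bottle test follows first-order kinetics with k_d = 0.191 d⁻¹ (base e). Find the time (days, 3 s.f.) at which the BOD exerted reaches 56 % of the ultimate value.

t ≈ 4.30 d

y/L₀ = 1 − e^(−k_d t) = 0.56 ⇒ e^(−k_d t) = 0.440
t = −ln(0.440) / 0.191 = 0.8210 / 0.191 = 4.298 d.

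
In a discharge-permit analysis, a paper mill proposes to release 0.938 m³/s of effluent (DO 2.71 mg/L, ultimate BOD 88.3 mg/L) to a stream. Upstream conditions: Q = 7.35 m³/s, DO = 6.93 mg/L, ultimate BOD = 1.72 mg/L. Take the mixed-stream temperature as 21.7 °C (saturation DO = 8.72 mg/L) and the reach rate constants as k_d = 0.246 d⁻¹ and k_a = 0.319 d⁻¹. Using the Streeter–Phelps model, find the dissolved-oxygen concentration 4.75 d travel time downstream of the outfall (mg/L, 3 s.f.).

Mixed DO = (7.35×6.93 + 0.938×2.71)/(7.35+0.938) = 53.48/8.288 = 6.452 mg/L.
Mixed L₀ = (7.35×1.72 + 0.938×88.3)/(8.288) = 95.47/8.288 = 11.52 mg/L.
Initial deficit D₀ = C_s − DO₀ = 8.72 − 6.452 = 2.268 mg/L.
D(4.75) = [0.246×11.52/(0.319−0.246)](e^(−0.246×4.75) − e^(−0.319×4.75)) + 2.268 e^(−0.319×4.75)
= 38.82 × (0.3108 − 0.2198) + 2.268 × 0.2198 = 4.034 mg/L.
DO = 8.72 − 4.034 = 4.686 mg/L.

DO ≈ 4.69 mg/L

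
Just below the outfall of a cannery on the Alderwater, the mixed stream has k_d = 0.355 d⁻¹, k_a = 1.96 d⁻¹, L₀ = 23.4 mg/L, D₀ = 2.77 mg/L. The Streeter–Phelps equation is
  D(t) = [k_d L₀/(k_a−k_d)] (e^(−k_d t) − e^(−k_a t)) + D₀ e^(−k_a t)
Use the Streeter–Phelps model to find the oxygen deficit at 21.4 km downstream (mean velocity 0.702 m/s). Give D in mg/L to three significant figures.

Travel time t = x/v = 21.4 km / (0.702 m/s) = 21400 m / 0.702 m/s = 30480 s = 0.3528 d.
k_d L₀/(k_a−k_d) = 0.355×23.4/(1.96−0.355) = 8.307/1.605 = 5.176 mg/L.
e^(−k_d t) = e^(−0.355×0.3528) = 0.8823; e^(−k_a t) = e^(−1.96×0.3528) = 0.5008.
D = 5.176 × (0.8823 − 0.5008) + 2.77 × 0.5008 = 1.974 + 1.387 = 3.362 mg/L.

D ≈ 3.36 mg/L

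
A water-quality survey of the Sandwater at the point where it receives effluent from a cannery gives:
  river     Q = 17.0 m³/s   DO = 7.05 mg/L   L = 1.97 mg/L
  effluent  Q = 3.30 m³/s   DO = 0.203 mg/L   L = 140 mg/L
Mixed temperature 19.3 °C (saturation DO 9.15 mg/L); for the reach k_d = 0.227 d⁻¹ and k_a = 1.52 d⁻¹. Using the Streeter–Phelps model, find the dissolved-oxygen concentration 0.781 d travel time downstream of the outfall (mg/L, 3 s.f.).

Mixed DO = (17.0×7.05 + 3.30×0.203)/(17.0+3.30) = 120.5/20.30 = 5.937 mg/L.
Mixed L₀ = (17.0×1.97 + 3.30×140)/(20.30) = 495.5/20.30 = 24.41 mg/L.
Initial deficit D₀ = C_s − DO₀ = 9.15 − 5.937 = 3.213 mg/L.
D(0.781) = [0.227×24.41/(1.52−0.227)](e^(−0.227×0.781) − e^(−1.52×0.781)) + 3.213 e^(−1.52×0.781)
= 4.285 × (0.8375 − 0.3051) + 3.213 × 0.3051 = 3.262 mg/L.
DO = 9.15 − 3.262 = 5.888 mg/L.

DO ≈ 5.89 mg/L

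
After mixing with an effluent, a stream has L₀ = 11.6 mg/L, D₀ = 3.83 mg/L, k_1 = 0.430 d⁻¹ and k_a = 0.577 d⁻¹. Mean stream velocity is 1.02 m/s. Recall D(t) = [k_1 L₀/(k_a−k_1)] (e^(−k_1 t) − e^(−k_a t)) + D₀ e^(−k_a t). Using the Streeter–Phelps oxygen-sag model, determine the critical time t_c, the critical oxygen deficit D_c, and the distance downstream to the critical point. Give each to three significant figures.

t_c ≈ 1.19 d; D_c ≈ 5.19 mg/L; x_c ≈ 104 km

At the critical point dD/dt = 0, so k_1 L₀ e^(−k_1 t) = k_a D. Substituting D(t) from the Streeter–Phelps equation and solving for t gives
t_c = ln[(k_a/k_1)(1 − D₀(k_a−k_1)/(k_1 L₀))] / (k_a−k_1).
Here k_a−k_1 = 0.1470 d⁻¹ and 1 − D₀(k_a−k_1)/(k_1 L₀) = 1 − 3.83×0.1470/(0.430×11.6) = 0.8871, so
t_c = ln(1.342 × 0.8871) / 0.1470 = 0.1743 / 0.1470 = 1.186 d.
L(t_c) = L₀ e^(−k_1 t_c) = 11.6 × 0.6006 = 6.967 mg/L, and at the critical point k_a D_c = k_1 L, so D_c = (0.430/0.577) × 6.967 = 5.192 mg/L.
x_c = v t_c = 1.02 m/s × 1.186 d × 86400 s/d = 104500 m ≈ 104 km.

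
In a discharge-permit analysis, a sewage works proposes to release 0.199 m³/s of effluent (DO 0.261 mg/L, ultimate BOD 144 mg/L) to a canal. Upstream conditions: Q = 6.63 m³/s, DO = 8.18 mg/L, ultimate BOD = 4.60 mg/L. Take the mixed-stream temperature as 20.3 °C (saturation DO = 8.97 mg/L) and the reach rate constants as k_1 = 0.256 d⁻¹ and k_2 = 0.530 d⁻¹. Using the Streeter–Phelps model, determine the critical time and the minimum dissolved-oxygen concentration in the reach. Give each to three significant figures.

t_c ≈ 2.16 d; minimum DO ≈ 6.57 mg/L

Mixed DO = (6.63×8.18 + 0.199×0.261)/(6.63+0.199) = 54.29/6.829 = 7.949 mg/L.
Mixed L₀ = (6.63×4.60 + 0.199×144)/(6.829) = 59.15/6.829 = 8.662 mg/L.
Initial deficit D₀ = C_s − DO₀ = 8.97 − 7.949 = 1.021 mg/L.
t_c = (1/0.2740) ln[(0.530/0.256)(1 − 1.021×0.2740/(0.256×8.662))] = 3.650 × ln(1.809) = 2.164 d.
D_c = (0.256/0.530) × 8.662 × e^(−0.256×2.164) = 0.4830 × 8.662 × 0.5747 = 2.404 mg/L.
Minimum DO = 8.97 − 2.404 = 6.566 mg/L.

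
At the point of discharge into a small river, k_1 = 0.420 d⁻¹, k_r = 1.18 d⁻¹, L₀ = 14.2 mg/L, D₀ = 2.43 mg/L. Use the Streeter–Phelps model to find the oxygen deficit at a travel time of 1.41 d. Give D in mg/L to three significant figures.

k_1 L₀/(k_r−k_1) = 0.420×14.2/(1.18−0.420) = 5.964/0.7600 = 7.847 mg/L.
e^(−k_1 t) = e^(−0.420×1.410) = 0.5531; e^(−k_r t) = e^(−1.18×1.410) = 0.1894.
D = 7.847 × (0.5531 − 0.1894) + 2.43 × 0.1894 = 2.854 + 0.4603 = 3.314 mg/L.

D ≈ 3.31 mg/L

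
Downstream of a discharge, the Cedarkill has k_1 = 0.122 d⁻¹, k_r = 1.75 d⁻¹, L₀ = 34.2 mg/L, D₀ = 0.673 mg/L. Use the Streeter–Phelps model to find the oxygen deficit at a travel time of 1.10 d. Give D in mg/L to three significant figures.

D ≈ 1.97 mg/L

k_1 L₀/(k_r−k_1) = 0.122×34.2/(1.75−0.122) = 4.172/1.628 = 2.563 mg/L.
e^(−k_1 t) = e^(−0.122×1.100) = 0.8744; e^(−k_r t) = e^(−1.75×1.100) = 0.1459.
D = 2.563 × (0.8744 − 0.1459) + 0.673 × 0.1459 = 1.867 + 0.09817 = 1.965 mg/L.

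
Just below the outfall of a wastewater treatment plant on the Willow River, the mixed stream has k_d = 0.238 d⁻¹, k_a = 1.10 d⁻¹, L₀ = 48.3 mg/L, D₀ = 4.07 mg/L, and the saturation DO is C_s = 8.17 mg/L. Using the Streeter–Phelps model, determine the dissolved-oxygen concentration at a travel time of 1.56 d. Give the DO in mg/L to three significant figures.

k_d L₀/(k_a−k_d) = 0.238×48.3/(1.10−0.238) = 11.50/0.8620 = 13.34 mg/L.
e^(−k_d t) = e^(−0.238×1.560) = 0.6899; e^(−k_a t) = e^(−1.10×1.560) = 0.1798.
D = 13.34 × (0.6899 − 0.1798) + 4.07 × 0.1798 = 6.802 + 0.7317 = 7.534 mg/L.
DO = C_s − D = 8.17 − 7.534 = 0.6362 mg/L.

DO ≈ 0.636 mg/L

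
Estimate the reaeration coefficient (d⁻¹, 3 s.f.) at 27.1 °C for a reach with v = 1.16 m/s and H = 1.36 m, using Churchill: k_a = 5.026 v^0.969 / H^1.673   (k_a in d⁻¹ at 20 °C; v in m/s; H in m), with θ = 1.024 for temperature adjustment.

k_a ≈ 4.11 d⁻¹

k_a(20) = 5.026 × 1.16^0.969 / 1.36^1.673 = 5.026 × 1.155 / 1.673 = 3.470 d⁻¹.
k_a(27.1) = 3.470 × 1.024^(27.1−20) = 3.470 × 1.183 = 4.106 d⁻¹.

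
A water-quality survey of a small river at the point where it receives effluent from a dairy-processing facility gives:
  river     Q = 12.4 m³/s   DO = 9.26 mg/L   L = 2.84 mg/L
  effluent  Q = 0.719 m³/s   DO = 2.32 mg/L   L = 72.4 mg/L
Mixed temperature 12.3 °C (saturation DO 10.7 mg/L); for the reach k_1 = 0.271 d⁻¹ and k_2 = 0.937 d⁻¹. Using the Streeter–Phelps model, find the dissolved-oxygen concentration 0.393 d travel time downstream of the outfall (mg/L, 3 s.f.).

Mixed DO = (12.4×9.26 + 0.719×2.32)/(12.4+0.719) = 116.5/13.12 = 8.880 mg/L.
Mixed L₀ = (12.4×2.84 + 0.719×72.4)/(13.12) = 87.27/13.12 = 6.652 mg/L.
Initial deficit D₀ = C_s − DO₀ = 10.7 − 8.880 = 1.820 mg/L.
D(0.393) = [0.271×6.652/(0.937−0.271)](e^(−0.271×0.393) − e^(−0.937×0.393)) + 1.820 e^(−0.937×0.393)
= 2.707 × (0.8990 − 0.6920) + 1.820 × 0.6920 = 1.820 mg/L.
DO = 10.7 − 1.820 = 8.880 mg/L.

DO ≈ 8.88 mg/L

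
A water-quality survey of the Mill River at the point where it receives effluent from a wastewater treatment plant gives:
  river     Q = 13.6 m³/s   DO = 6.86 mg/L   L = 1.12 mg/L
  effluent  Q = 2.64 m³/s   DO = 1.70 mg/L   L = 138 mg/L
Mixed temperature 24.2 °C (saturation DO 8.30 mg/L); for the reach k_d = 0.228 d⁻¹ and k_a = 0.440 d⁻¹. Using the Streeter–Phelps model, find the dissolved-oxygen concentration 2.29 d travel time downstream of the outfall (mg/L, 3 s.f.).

DO ≈ 1.73 mg/L

Mixed DO = (13.6×6.86 + 2.64×1.70)/(13.6+2.64) = 97.78/16.24 = 6.021 mg/L.
Mixed L₀ = (13.6×1.12 + 2.64×138)/(16.24) = 379.6/16.24 = 23.37 mg/L.
Initial deficit D₀ = C_s − DO₀ = 8.30 − 6.021 = 2.279 mg/L.
D(2.29) = [0.228×23.37/(0.440−0.228)](e^(−0.228×2.29) − e^(−0.440×2.29)) + 2.279 e^(−0.440×2.29)
= 25.14 × (0.5933 − 0.3651) + 2.279 × 0.3651 = 6.567 mg/L.
DO = 8.30 − 6.567 = 1.733 mg/L.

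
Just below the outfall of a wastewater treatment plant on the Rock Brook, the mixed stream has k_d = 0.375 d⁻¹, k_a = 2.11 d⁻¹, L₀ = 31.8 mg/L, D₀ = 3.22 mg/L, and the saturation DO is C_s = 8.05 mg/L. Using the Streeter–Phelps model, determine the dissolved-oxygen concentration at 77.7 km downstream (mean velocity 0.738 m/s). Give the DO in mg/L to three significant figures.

DO ≈ 3.98 mg/L

Travel time t = x/v = 77.7 km / (0.738 m/s) = 77700 m / 0.738 m/s = 105300 s = 1.219 d.
k_d L₀/(k_a−k_d) = 0.375×31.8/(2.11−0.375) = 11.93/1.735 = 6.873 mg/L.
e^(−k_d t) = e^(−0.375×1.219) = 0.6332; e^(−k_a t) = e^(−2.11×1.219) = 0.07644.
D = 6.873 × (0.6332 − 0.07644) + 3.22 × 0.07644 = 3.827 + 0.2462 = 4.073 mg/L.
DO = C_s − D = 8.05 − 4.073 = 3.977 mg/L.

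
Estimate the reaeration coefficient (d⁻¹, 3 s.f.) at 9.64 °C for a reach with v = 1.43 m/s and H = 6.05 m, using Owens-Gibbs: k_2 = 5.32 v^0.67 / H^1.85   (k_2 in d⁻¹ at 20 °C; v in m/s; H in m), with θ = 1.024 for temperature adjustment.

k_2 ≈ 0.189 d⁻¹

k_2(20) = 5.32 × 1.43^0.67 / 6.05^1.85 = 5.32 × 1.271 / 27.94 = 0.2420 d⁻¹.
k_2(9.64) = 0.2420 × 1.024^(9.64−20) = 0.2420 × 0.7822 = 0.1892 d⁻¹.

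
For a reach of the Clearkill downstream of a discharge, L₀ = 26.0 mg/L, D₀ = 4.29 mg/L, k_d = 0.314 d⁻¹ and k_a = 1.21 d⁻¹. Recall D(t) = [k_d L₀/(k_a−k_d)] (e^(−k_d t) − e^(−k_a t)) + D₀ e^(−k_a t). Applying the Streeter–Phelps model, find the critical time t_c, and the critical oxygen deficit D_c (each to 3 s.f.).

t_c = [1/(k_a−k_d)] ln[(k_a/k_d)(1 − D₀(k_a−k_d)/(k_d L₀))]
= [1/(1.21−0.314)] ln[(1.21/0.314)(1 − 4.29×0.8960/(0.314×26.0))]
= (1/0.8960) ln[3.854 × 0.5292] = 1.116 × ln(2.039) = 1.116 × 0.7125 = 0.7952 d.
D_c = (k_d/k_a) L₀ e^(−k_d t_c) = (0.314/1.21) × 26.0 × e^(−0.314×0.7952) = 0.2595 × 26.0 × 0.7790 = 5.256 mg/L.

t_c ≈ 0.795 d; D_c ≈ 5.26 mg/L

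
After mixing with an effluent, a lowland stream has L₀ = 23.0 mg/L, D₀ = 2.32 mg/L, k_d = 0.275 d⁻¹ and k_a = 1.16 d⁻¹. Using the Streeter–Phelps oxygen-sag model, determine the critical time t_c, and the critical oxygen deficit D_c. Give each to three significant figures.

With k_a/k_d = 4.218 and 1 − D₀(k_a−k_d)/(k_d L₀) = 0.6754,
t_c = ln(4.218 × 0.6754) / (1.16 − 0.275) = ln(2.849) / 0.8850 = 1.047/0.8850 = 1.183 d.
L(t_c) = L₀ e^(−k_d t_c) = 23.0 × 0.7223 = 16.61 mg/L, and at the critical point k_a D_c = k_d L, so D_c = (0.275/1.16) × 16.61 = 3.938 mg/L.

t_c ≈ 1.18 d; D_c ≈ 3.94 mg/L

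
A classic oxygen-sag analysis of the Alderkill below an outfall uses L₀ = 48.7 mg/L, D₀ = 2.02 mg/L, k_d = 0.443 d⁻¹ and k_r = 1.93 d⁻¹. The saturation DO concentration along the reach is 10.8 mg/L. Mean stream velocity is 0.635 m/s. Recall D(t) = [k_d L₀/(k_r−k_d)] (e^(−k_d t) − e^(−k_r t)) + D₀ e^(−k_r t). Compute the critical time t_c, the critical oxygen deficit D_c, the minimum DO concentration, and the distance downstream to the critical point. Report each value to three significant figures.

t_c ≈ 0.889 d; D_c ≈ 7.54 mg/L; min DO ≈ 3.26 mg/L; x_c ≈ 48.8 km

With k_r/k_d = 4.357 and 1 − D₀(k_r−k_d)/(k_d L₀) = 0.8608,
t_c = ln(4.357 × 0.8608) / (1.93 − 0.443) = ln(3.750) / 1.487 = 1.322/1.487 = 0.8889 d.
D_c = (k_d/k_r) L₀ e^(−k_d t_c) = (0.443/1.93) × 48.7 × e^(−0.443×0.8889) = 0.2295 × 48.7 × 0.6745 = 7.540 mg/L.
Minimum DO = C_s − D_c = 10.8 − 7.540 = 3.260 mg/L.
x_c = v t_c = 0.635 m/s × 0.8889 d × 86400 s/d = 48770 m ≈ 48.8 km.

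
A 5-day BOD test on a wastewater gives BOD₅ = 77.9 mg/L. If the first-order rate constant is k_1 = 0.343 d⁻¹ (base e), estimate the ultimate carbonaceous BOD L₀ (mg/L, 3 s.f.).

L₀ ≈ 95.0 mg/L

BOD₅ = L₀(1 − e^(−5k_1)) ⇒ L₀ = BOD₅ / (1 − e^(−5×0.343))
= 77.9 / (1 − 0.1800) = 77.9 / 0.8200 = 95.00 mg/L.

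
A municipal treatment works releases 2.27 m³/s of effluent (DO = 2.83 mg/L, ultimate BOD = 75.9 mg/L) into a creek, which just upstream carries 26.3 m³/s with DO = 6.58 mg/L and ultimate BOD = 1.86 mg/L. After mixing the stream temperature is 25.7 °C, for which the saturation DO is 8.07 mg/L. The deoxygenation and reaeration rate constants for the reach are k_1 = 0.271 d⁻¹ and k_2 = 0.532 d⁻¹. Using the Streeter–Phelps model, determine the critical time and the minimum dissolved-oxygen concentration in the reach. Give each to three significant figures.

t_c ≈ 1.62 d; minimum DO ≈ 5.53 mg/L

Mixed DO = (26.3×6.58 + 2.27×2.83)/(26.3+2.27) = 179.5/28.57 = 6.282 mg/L.
Mixed L₀ = (26.3×1.86 + 2.27×75.9)/(28.57) = 221.2/28.57 = 7.743 mg/L.
Initial deficit D₀ = C_s − DO₀ = 8.07 − 6.282 = 1.788 mg/L.
t_c = (1/0.2610) ln[(0.532/0.271)(1 − 1.788×0.2610/(0.271×7.743))] = 3.831 × ln(1.527) = 1.621 d.
D_c = (0.271/0.532) × 7.743 × e^(−0.271×1.621) = 0.5094 × 7.743 × 0.6446 = 2.542 mg/L.
Minimum DO = 8.07 − 2.542 = 5.528 mg/L.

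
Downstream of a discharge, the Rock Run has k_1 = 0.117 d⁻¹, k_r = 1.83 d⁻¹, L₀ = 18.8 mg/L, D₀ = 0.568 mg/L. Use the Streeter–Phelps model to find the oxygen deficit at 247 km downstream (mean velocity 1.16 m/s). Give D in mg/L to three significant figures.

D ≈ 0.955 mg/L

Travel time t = x/v = 247 km / (1.16 m/s) = 247000 m / 1.16 m/s = 212900 s = 2.464 d.
k_1 L₀/(k_r−k_1) = 0.117×18.8/(1.83−0.117) = 2.200/1.713 = 1.284 mg/L.
e^(−k_1 t) = e^(−0.117×2.464) = 0.7495; e^(−k_r t) = e^(−1.83×2.464) = 0.01100.
D = 1.284 × (0.7495 − 0.01100) + 0.568 × 0.01100 = 0.9483 + 0.006247 = 0.9545 mg/L.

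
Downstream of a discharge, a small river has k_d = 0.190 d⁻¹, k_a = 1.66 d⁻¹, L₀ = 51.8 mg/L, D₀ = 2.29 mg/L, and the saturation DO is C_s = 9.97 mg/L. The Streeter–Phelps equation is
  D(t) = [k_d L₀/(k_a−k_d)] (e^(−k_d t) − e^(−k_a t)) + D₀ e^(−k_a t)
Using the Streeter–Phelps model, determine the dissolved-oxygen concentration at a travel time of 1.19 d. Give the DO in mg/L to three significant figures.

k_d L₀/(k_a−k_d) = 0.190×51.8/(1.66−0.190) = 9.842/1.470 = 6.695 mg/L.
e^(−k_d t) = e^(−0.190×1.190) = 0.7976; e^(−k_a t) = e^(−1.66×1.190) = 0.1387.
D = 6.695 × (0.7976 − 0.1387) + 2.29 × 0.1387 = 4.412 + 0.3176 = 4.729 mg/L.
DO = C_s − D = 9.97 − 4.729 = 5.241 mg/L.

DO ≈ 5.24 mg/L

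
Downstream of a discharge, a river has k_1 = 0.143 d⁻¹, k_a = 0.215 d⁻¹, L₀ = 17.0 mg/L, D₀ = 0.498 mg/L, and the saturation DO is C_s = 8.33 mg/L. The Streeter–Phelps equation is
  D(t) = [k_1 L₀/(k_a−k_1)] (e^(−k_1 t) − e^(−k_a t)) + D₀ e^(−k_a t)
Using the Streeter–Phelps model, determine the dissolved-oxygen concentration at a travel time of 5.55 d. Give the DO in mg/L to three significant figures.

DO ≈ 3.15 mg/L

k_1 L₀/(k_a−k_1) = 0.143×17.0/(0.215−0.143) = 2.431/0.07200 = 33.76 mg/L.
e^(−k_1 t) = e^(−0.143×5.550) = 0.4522; e^(−k_a t) = e^(−0.215×5.550) = 0.3032.
D = 33.76 × (0.4522 − 0.3032) + 0.498 × 0.3032 = 5.029 + 0.1510 = 5.180 mg/L.
DO = C_s − D = 8.33 − 5.180 = 3.150 mg/L.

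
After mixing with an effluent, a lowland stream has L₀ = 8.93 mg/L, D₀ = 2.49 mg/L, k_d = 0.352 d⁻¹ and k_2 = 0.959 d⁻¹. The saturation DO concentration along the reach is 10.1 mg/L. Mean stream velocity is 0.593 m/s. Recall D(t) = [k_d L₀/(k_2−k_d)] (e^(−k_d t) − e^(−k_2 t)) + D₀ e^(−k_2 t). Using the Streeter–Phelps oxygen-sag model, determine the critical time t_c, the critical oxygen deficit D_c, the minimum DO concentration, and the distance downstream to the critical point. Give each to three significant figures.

t_c = [1/(k_2−k_d)] ln[(k_2/k_d)(1 − D₀(k_2−k_d)/(k_d L₀))]
= [1/(0.959−0.352)] ln[(0.959/0.352)(1 − 2.49×0.6070/(0.352×8.93))]
= (1/0.6070) ln[2.724 × 0.5192] = 1.647 × ln(1.414) = 1.647 × 0.3467 = 0.5712 d.
D_c = (k_d/k_2) L₀ e^(−k_d t_c) = (0.352/0.959) × 8.93 × e^(−0.352×0.5712) = 0.3670 × 8.93 × 0.8179 = 2.681 mg/L.
Minimum DO = C_s − D_c = 10.1 − 2.681 = 7.419 mg/L.
x_c = v t_c = 0.593 m/s × 0.5712 d × 86400 s/d = 29270 m ≈ 29.3 km.

t_c ≈ 0.571 d; D_c ≈ 2.68 mg/L; min DO ≈ 7.42 mg/L; x_c ≈ 29.3 km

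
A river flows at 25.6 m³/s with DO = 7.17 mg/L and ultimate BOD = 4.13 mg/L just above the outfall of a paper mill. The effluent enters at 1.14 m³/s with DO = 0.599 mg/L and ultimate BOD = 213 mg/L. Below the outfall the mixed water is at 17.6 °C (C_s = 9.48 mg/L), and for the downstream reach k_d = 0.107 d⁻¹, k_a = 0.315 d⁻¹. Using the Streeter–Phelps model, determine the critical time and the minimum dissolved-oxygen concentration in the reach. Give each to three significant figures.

Mixed DO = (25.6×7.17 + 1.14×0.599)/(25.6+1.14) = 184.2/26.74 = 6.890 mg/L.
Mixed L₀ = (25.6×4.13 + 1.14×213)/(26.74) = 348.5/26.74 = 13.03 mg/L.
Initial deficit D₀ = C_s − DO₀ = 9.48 − 6.890 = 2.590 mg/L.
t_c = (1/0.2080) ln[(0.315/0.107)(1 − 2.590×0.2080/(0.107×13.03))] = 4.808 × ln(1.807) = 2.844 d.
D_c = (0.107/0.315) × 13.03 × e^(−0.107×2.844) = 0.3397 × 13.03 × 0.7376 = 3.266 mg/L.
Minimum DO = 9.48 − 3.266 = 6.214 mg/L.

t_c ≈ 2.84 d; minimum DO ≈ 6.21 mg/L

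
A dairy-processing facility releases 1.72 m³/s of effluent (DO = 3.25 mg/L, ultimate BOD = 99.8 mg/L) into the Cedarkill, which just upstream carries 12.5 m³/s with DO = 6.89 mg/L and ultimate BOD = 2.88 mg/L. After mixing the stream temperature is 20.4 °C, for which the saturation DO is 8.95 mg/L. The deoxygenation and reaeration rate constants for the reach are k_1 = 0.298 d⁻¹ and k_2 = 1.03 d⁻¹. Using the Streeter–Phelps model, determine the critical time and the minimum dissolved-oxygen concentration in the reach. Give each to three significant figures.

Mixed DO = (12.5×6.89 + 1.72×3.25)/(12.5+1.72) = 91.72/14.22 = 6.450 mg/L.
Mixed L₀ = (12.5×2.88 + 1.72×99.8)/(14.22) = 207.7/14.22 = 14.60 mg/L.
Initial deficit D₀ = C_s − DO₀ = 8.95 − 6.450 = 2.500 mg/L.
t_c = (1/0.7320) ln[(1.03/0.298)(1 − 2.500×0.7320/(0.298×14.60))] = 1.366 × ln(2.003) = 0.9488 d.
D_c = (0.298/1.03) × 14.60 × e^(−0.298×0.9488) = 0.2893 × 14.60 × 0.7537 = 3.184 mg/L.
Minimum DO = 8.95 − 3.184 = 5.766 mg/L.

t_c ≈ 0.949 d; minimum DO ≈ 5.77 mg/L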